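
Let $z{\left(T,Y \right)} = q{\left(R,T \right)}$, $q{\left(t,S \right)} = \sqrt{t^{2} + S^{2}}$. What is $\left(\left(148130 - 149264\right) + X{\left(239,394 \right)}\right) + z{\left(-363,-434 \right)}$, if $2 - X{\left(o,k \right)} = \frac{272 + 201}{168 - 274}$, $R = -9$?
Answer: $- \frac{119519}{106} + 15 \sqrt{586} \approx -764.43$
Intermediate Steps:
$X{\left(o,k \right)} = \frac{685}{106}$ ($X{\left(o,k \right)} = 2 - \frac{272 + 201}{168 - 274} = 2 - \frac{473}{-106} = 2 - 473 \left(- \frac{1}{106}\right) = 2 - - \frac{473}{106} = 2 + \frac{473}{106} = \frac{685}{106}$)
$q{\left(t,S \right)} = \sqrt{S^{2} + t^{2}}$
$z{\left(T,Y \right)} = \sqrt{81 + T^{2}}$ ($z{\left(T,Y \right)} = \sqrt{T^{2} + \left(-9\right)^{2}} = \sqrt{T^{2} + 81} = \sqrt{81 + T^{2}}$)
$\left(\left(148130 - 149264\right) + X{\left(239,394 \right)}\right) + z{\left(-363,-434 \right)} = \left(\left(148130 - 149264\right) + \frac{685}{106}\right) + \sqrt{81 + \left(-363\right)^{2}} = \left(-1134 + \frac{685}{106}\right) + \sqrt{81 + 131769} = - \frac{119519}{106} + \sqrt{131850} = - \frac{119519}{106} + 15 \sqrt{586}$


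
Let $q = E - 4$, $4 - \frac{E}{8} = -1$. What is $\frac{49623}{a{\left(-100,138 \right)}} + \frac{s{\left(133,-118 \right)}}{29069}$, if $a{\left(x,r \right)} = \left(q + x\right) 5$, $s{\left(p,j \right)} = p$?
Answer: $- \frac{1442448427}{9302080} \approx -155.07$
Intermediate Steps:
$E = 40$ ($E = 32 - -8 = 32 + 8 = 40$)
$q = 36$ ($q = 40 - 4 = 36$)
$a{\left(x,r \right)} = 180 + 5 x$ ($a{\left(x,r \right)} = \left(36 + x\right) 5 = 180 + 5 x$)
$\frac{49623}{a{\left(-100,138 \right)}} + \frac{s{\left(133,-118 \right)}}{29069} = \frac{49623}{180 + 5 \left(-100\right)} + \frac{133}{29069} = \frac{49623}{180 - 500} + 133 \cdot \frac{1}{29069} = \frac{49623}{-320} + \frac{133}{29069} = 49623 \left(- \frac{1}{320}\right) + \frac{133}{29069} = - \frac{49623}{320} + \frac{133}{29069} = - \frac{1442448427}{9302080}$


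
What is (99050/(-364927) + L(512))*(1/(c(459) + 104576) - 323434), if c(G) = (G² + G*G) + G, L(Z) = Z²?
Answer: -16287129387983148264086/192096478019 ≈ -8.4786e+10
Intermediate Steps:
c(G) = G + 2*G² (c(G) = (G² + G²) + G = 2*G² + G = G + 2*G²)
(99050/(-364927) + L(512))*(1/(c(459) + 104576) - 323434) = (99050/(-364927) + 512²)*(1/(459*(1 + 2*459) + 104576) - 323434) = (99050*(-1/364927) + 262144)*(1/(459*(1 + 918) + 104576) - 323434) = (-99050/364927 + 262144)*(1/(459*919 + 104576) - 323434) = 95663324438*(1/(421821 + 104576) - 323434)/364927 = 95663324438*(1/526397 - 323434)/364927 = (95663324438/364927)*(-170254687297/526397) = -16287129387983148264086/192096478019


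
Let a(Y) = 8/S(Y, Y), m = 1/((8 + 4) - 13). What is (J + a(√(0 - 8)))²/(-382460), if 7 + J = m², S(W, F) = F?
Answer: -7/95615 - 6*I*√2/95615 ≈ -7.321e-5 - 8.8744e-5*I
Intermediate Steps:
m = -1 (m = 1/(12 - 13) = 1/(-1) = -1)
a(Y) = 8/Y
J = -6 (J = -7 + (-1)² = -7 + 1 = -6)
(J + a(√(0 - 8)))²/(-382460) = (-6 + 8/(√(0 - 8)))²/(-382460) = (-6 + 8/(√(-8)))²*(-1/382460) = (-6 + 8/((2*I*√2)))²*(-1/382460) = (-6 + 8*(-I*√2/4))²*(-1/382460) = (-6 - 2*I*√2)²*(-1/382460) = -(-6 - 2*I*√2)²/382460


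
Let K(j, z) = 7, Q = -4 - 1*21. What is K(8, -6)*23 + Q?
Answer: 136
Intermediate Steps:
Q = -25 (Q = -4 - 21 = -25)
K(8, -6)*23 + Q = 7*23 - 25 = 161 - 25 = 136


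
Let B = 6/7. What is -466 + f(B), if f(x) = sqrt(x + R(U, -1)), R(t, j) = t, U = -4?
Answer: -466 + I*sqrt(154)/7 ≈ -466.0 + 1.7728*I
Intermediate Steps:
B = 6/7 (B = 6*(1/7) = 6/7 ≈ 0.85714)
f(x) = sqrt(-4 + x) (f(x) = sqrt(x - 4) = sqrt(-4 + x))
-466 + f(B) = -466 + sqrt(-4 + 6/7) = -466 + sqrt(-22/7) = -466 + I*sqrt(154)/7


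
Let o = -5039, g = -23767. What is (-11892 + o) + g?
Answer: -40698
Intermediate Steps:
(-11892 + o) + g = (-11892 - 5039) - 23767 = -16931 - 23767 = -40698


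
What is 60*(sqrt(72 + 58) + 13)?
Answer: 780 + 60*sqrt(130) ≈ 1464.1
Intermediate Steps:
60*(sqrt(72 + 58) + 13) = 60*(sqrt(130) + 13) = 60*(13 + sqrt(130)) = 780 + 60*sqrt(130)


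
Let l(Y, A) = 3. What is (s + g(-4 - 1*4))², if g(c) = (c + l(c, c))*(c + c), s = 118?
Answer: 39204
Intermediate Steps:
g(c) = 2*c*(3 + c) (g(c) = (c + 3)*(c + c) = (3 + c)*(2*c) = 2*c*(3 + c))
(s + g(-4 - 1*4))² = (118 + 2*(-4 - 1*4)*(3 + (-4 - 1*4)))² = (118 + 2*(-4 - 4)*(3 + (-4 - 4)))² = (118 + 2*(-8)*(3 - 8))² = (118 + 2*(-8)*(-5))² = (118 + 80)² = 198² = 39204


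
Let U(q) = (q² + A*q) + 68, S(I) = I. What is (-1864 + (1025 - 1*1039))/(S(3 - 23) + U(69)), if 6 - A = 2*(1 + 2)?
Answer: -626/1603 ≈ -0.39052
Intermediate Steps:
A = 0 (A = 6 - 2*(1 + 2) = 6 - 2*3 = 6 - 1*6 = 6 - 6 = 0)
U(q) = 68 + q² (U(q) = (q² + 0*q) + 68 = (q² + 0) + 68 = q² + 68 = 68 + q²)
(-1864 + (1025 - 1*1039))/(S(3 - 23) + U(69)) = (-1864 + (1025 - 1*1039))/((3 - 23) + (68 + 69²)) = (-1864 + (1025 - 1039))/(-20 + (68 + 4761)) = (-1864 - 14)/(-20 + 4829) = -1878/4809 = -1878*1/4809 = -626/1603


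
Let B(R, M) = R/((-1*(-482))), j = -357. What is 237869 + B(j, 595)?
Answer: 114652501/482 ≈ 2.3787e+5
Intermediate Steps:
B(R, M) = R/482
237869 + B(j, 595) = 237869 + (1/482)*(-357) = 237869 - 357/482 = 114652501/482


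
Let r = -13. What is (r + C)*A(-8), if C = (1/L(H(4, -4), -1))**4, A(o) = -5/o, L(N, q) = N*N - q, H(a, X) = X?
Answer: -1357215/167042 ≈ -8.1250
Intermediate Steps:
L(N, q) = N**2 - q
C = 1/83521 (C = (1/((-4)**2 - 1*(-1)))**4 = (1/(16 + 1))**4 = (1/17)**4 = 1/83521 ≈ 1.1973e-5)
(r + C)*A(-8) = (-13 + 1/83521)*(-5/(-8)) = -(-5428860)*(-1)/(83521*8) = -1085772/83521*5/8 = -1357215/167042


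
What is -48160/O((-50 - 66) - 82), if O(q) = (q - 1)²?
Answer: -48160/39601 ≈ -1.2161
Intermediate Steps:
O(q) = (-1 + q)²
-48160/O((-50 - 66) - 82) = -48160/(-1 + ((-50 - 66) - 82))² = -48160/(-1 + (-116 - 82))² = -48160/(-1 - 198)² = -48160/((-199)²) = -48160/39601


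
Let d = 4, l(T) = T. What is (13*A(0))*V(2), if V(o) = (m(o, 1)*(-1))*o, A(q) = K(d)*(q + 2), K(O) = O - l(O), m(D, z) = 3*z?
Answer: 0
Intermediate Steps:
K(O) = 0 (K(O) = O - O = 0)
A(q) = 0 (A(q) = 0*(q + 2) = 0*(2 + q) = 0)
V(o) = -3*o (V(o) = ((3*1)*(-1))*o = (3*(-1))*o = -3*o)
(13*A(0))*V(2) = (13*0)*(-3*2) = 0*(-6) = 0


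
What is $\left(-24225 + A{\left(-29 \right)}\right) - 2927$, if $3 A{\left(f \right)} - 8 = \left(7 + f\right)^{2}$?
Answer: $-26988$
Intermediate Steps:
$A{\left(f \right)} = \frac{8}{3} + \frac{\left(7 + f\right)^{2}}{3}$
$\left(-24225 + A{\left(-29 \right)}\right) - 2927 = \left(-24225 + \left(\frac{8}{3} + \frac{\left(7 - 29\right)^{2}}{3}\right)\right) - 2927 = \left(-24225 + \left(\frac{8}{3} + \frac{\left(-22\right)^{2}}{3}\right)\right) - 2927 = \left(-24225 + \left(\frac{8}{3} + \frac{1}{3} \cdot 484\right)\right) - 2927 = \left(-24225 + \left(\frac{8}{3} + \frac{484}{3}\right)\right) - 2927 = \left(-24225 + 164\right) - 2927 = -24061 - 2927 = -26988$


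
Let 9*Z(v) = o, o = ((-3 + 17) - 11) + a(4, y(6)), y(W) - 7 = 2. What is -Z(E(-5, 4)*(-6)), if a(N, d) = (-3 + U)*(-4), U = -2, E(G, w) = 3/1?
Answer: -23/9 ≈ -2.5556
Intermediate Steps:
y(W) = 9 (y(W) = 7 + 2 = 9)
E(G, w) = 3 (E(G, w) = 3*1 = 3)
a(N, d) = 20 (a(N, d) = (-3 - 2)*(-4) = -5*(-4) = 20)
o = 23 (o = ((-3 + 17) - 11) + 20 = (14 - 11) + 20 = 3 + 20 = 23)
Z(v) = 23/9 (Z(v) = (1/9)*23 = 23/9)
-Z(E(-5, 4)*(-6)) = -1*23/9 = -23/9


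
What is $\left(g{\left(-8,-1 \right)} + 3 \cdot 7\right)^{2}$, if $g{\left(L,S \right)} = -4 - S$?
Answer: $324$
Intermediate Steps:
$\left(g{\left(-8,-1 \right)} + 3 \cdot 7\right)^{2} = \left(\left(-4 - -1\right) + 3 \cdot 7\right)^{2} = \left(\left(-4 + 1\right) + 21\right)^{2} = \left(-3 + 21\right)^{2} = 18^{2} = 324$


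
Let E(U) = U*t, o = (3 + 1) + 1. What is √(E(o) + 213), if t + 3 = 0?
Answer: 3*√22 ≈ 14.071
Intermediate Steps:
t = -3 (t = -3 + 0 = -3)
o = 5 (o = 4 + 1 = 5)
E(U) = -3*U (E(U) = U*(-3) = -3*U)
√(E(o) + 213) = √(-3*5 + 213) = √(-15 + 213) = √198 = 3*√22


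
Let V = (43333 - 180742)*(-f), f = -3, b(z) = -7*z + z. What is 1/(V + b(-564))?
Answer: -1/408843 ≈ -2.4459e-6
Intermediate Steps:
b(z) = -6*z
V = -412227 (V = (43333 - 180742)*(-1*(-3)) = -137409*3 = -412227)
1/(V + b(-564)) = 1/(-412227 - 6*(-564)) = 1/(-412227 + 3384) = 1/(-408843) = -1/408843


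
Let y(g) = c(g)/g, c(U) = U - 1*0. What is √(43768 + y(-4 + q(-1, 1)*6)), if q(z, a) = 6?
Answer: √43769 ≈ 209.21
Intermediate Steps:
c(U) = U (c(U) = U + 0 = U)
y(g) = 1 (y(g) = g/g = 1)
√(43768 + y(-4 + q(-1, 1)*6)) = √(43768 + 1) = √43769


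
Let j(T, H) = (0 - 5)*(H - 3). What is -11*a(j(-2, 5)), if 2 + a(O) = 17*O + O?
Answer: 2002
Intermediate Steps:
j(T, H) = 15 - 5*H (j(T, H) = -5*(-3 + H) = 15 - 5*H)
a(O) = -2 + 18*O (a(O) = -2 + (17*O + O) = -2 + 18*O)
-11*a(j(-2, 5)) = -11*(-2 + 18*(15 - 5*5)) = -11*(-2 + 18*(15 - 25)) = -11*(-2 + 18*(-10)) = -11*(-2 - 180) = -11*(-182) = 2002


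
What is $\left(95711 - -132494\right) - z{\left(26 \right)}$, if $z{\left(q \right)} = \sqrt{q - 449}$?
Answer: $228205 - 3 i \sqrt{47} \approx 2.2821 \cdot 10^{5} - 20.567 i$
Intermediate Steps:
$z{\left(q \right)} = \sqrt{-449 + q}$
$\left(95711 - -132494\right) - z{\left(26 \right)} = \left(95711 - -132494\right) - \sqrt{-449 + 26} = \left(95711 + 132494\right) - \sqrt{-423} = 228205 - 3 i \sqrt{47}$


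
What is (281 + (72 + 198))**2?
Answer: 303601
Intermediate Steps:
(281 + (72 + 198))**2 = (281 + 270)**2 = 551**2 = 303601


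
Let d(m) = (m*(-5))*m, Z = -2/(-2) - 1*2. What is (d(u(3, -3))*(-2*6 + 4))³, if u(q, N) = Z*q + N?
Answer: 2985984000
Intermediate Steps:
Z = -1 (Z = -2*(-½) - 2 = 1 - 2 = -1)
u(q, N) = N - q (u(q, N) = -q + N = N - q)
d(m) = -5*m² (d(m) = (-5*m)*m = -5*m²)
(d(u(3, -3))*(-2*6 + 4))³ = ((-5*(-3 - 1*3)²)*(-2*6 + 4))³ = ((-5*(-3 - 3)²)*(-12 + 4))³ = (-5*(-6)²*(-8))³ = (-5*36*(-8))³ = (-180*(-8))³ = 1440³ = 2985984000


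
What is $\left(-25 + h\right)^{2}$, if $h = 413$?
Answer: $150544$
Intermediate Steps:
$\left(-25 + h\right)^{2} = \left(-25 + 413\right)^{2} = 388^{2} = 150544$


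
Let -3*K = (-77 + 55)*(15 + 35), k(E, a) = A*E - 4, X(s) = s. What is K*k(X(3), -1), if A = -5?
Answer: -20900/3 ≈ -6966.7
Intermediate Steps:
k(E, a) = -4 - 5*E (k(E, a) = -5*E - 4 = -4 - 5*E)
K = 1100/3 (K = -(-77 + 55)*(15 + 35)/3 = -(-22)*50/3 = -1/3*(-1100) = 1100/3 ≈ 366.67)
K*k(X(3), -1) = 1100*(-4 - 5*3)/3 = 1100*(-4 - 15)/3 = (1100/3)*(-19) = -20900/3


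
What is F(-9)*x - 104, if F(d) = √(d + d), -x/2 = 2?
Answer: -104 - 12*I*√2 ≈ -104.0 - 16.971*I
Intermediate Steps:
x = -4 (x = -2*2 = -4)
F(d) = √2*√d (F(d) = √(2*d) = √2*√d)
F(-9)*x - 104 = (√2*√(-9))*(-4) - 104 = (√2*(3*I))*(-4) - 104 = (3*I*√2)*(-4) - 104 = -12*I*√2 - 104 = -104 - 12*I*√2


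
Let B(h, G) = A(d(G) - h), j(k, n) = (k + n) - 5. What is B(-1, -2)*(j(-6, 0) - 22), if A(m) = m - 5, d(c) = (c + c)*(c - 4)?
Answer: -660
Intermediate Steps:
d(c) = 2*c*(-4 + c) (d(c) = (2*c)*(-4 + c) = 2*c*(-4 + c))
A(m) = -5 + m
j(k, n) = -5 + k + n
B(h, G) = -5 - h + 2*G*(-4 + G) (B(h, G) = -5 + (2*G*(-4 + G) - h) = -5 + (-h + 2*G*(-4 + G)) = -5 - h + 2*G*(-4 + G))
B(-1, -2)*(j(-6, 0) - 22) = (-5 - 1*(-1) + 2*(-2)*(-4 - 2))*((-5 - 6 + 0) - 22) = (-5 + 1 + 2*(-2)*(-6))*(-11 - 22) = (-5 + 1 + 24)*(-33) = 20*(-33) = -660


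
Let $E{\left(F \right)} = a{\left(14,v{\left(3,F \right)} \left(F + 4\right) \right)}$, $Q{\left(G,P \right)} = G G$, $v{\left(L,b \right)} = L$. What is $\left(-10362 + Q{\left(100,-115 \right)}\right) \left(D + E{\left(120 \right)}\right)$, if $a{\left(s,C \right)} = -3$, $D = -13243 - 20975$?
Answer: $12388002$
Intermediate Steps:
$Q{\left(G,P \right)} = G^{2}$
$D = -34218$ ($D = -13243 - 20975 = -34218$)
$E{\left(F \right)} = -3$
$\left(-10362 + Q{\left(100,-115 \right)}\right) \left(D + E{\left(120 \right)}\right) = \left(-10362 + 100^{2}\right) \left(-34218 - 3\right) = \left(-10362 + 10000\right) \left(-34221\right) = \left(-362\right) \left(-34221\right) = 12388002$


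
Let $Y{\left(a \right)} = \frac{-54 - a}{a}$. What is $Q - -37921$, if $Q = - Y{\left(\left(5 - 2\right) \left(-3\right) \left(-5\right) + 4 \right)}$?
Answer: $\frac{1858232}{49} \approx 37923.0$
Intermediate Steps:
$Y{\left(a \right)} = \frac{-54 - a}{a}$
$Q = \frac{103}{49}$ ($Q = - \frac{-54 - \left(\left(5 - 2\right) \left(-3\right) \left(-5\right) + 4\right)}{\left(5 - 2\right) \left(-3\right) \left(-5\right) + 4} = - \frac{-54 - \left(3 \left(-3\right) \left(-5\right) + 4\right)}{3 \left(-3\right) \left(-5\right) + 4} = - \frac{-54 - \left(\left(-9\right) \left(-5\right) + 4\right)}{\left(-9\right) \left(-5\right) + 4} = - \frac{-54 - \left(45 + 4\right)}{45 + 4} = - \frac{-54 - 49}{49} = - \frac{-103}{49} = \left(-1\right) \left(- \frac{103}{49}\right) = \frac{103}{49} \approx 2.102$)
$Q - -37921 = \frac{103}{49} - -37921 = \frac{103}{49} + 37921 = \frac{1858232}{49}$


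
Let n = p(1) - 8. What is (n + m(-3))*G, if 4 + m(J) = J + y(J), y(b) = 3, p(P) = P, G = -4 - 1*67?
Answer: 781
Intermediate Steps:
G = -71 (G = -4 - 67 = -71)
n = -7 (n = 1 - 8 = -7)
m(J) = -1 + J (m(J) = -4 + (J + 3) = -4 + (3 + J) = -1 + J)
(n + m(-3))*G = (-7 + (-1 - 3))*(-71) = (-7 - 4)*(-71) = -11*(-71) = 781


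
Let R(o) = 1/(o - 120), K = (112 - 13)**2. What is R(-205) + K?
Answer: 3185324/325 ≈ 9801.0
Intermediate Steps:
K = 9801 (K = 99**2 = 9801)
R(o) = 1/(-120 + o)
R(-205) + K = 1/(-120 - 205) + 9801 = 1/(-325) + 9801 = -1/325 + 9801 = 3185324/325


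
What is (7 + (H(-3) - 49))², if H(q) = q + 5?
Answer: 1600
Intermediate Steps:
H(q) = 5 + q
(7 + (H(-3) - 49))² = (7 + ((5 - 3) - 49))² = (7 + (2 - 49))² = (7 - 47)² = (-40)² = 1600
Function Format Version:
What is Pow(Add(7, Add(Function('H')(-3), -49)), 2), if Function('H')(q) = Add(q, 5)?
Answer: 1600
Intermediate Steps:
Function('H')(q) = Add(5, q)
Pow(Add(7, Add(Function('H')(-3), -49)), 2) = Pow(Add(7, Add(Add(5, -3), -49)), 2) = Pow(Add(7, Add(2, -49)), 2) = Pow(Add(7, -47), 2) = Pow(-40, 2) = 1600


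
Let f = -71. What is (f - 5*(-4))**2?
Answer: 2601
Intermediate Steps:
(f - 5*(-4))**2 = (-71 - 5*(-4))**2 = (-71 + 20)**2 = (-51)**2 = 2601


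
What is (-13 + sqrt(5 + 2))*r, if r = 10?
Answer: -130 + 10*sqrt(7) ≈ -103.54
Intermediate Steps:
(-13 + sqrt(5 + 2))*r = (-13 + sqrt(5 + 2))*10 = (-13 + sqrt(7))*10 = -130 + 10*sqrt(7)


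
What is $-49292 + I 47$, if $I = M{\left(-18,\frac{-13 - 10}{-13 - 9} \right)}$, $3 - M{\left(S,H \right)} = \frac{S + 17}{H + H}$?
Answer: $- \frac{1129956}{23} \approx -49129.0$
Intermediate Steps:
$M{\left(S,H \right)} = 3 - \frac{17 + S}{2 H}$ ($M{\left(S,H \right)} = 3 - \frac{S + 17}{H + H} = 3 - \frac{17 + S}{2 H}$)
$I = \frac{80}{23}$ ($I = \frac{-17 - -18 + 6 \frac{-13 - 10}{-13 - 9}}{2 \frac{-13 - 10}{-13 - 9}} = \frac{-17 + 18 + 6 \left(- \frac{23}{-13 - 9}\right)}{2 \left(- \frac{23}{-13 - 9}\right)} = \frac{-17 + 18 + 6 \left(- \frac{23}{-22}\right)}{2 \left(- \frac{23}{-22}\right)} = \frac{-17 + 18 + 6 \left(\left(-23\right) \left(- \frac{1}{22}\right)\right)}{2 \left(\left(-23\right) \left(- \frac{1}{22}\right)\right)} = \frac{-17 + 18 + 6 \cdot \frac{23}{22}}{2 \cdot \frac{23}{22}} = \frac{1}{2} \cdot \frac{22}{23} \left(-17 + 18 + \frac{69}{11}\right) = \frac{1}{2} \cdot \frac{22}{23} \cdot \frac{80}{11} = \frac{80}{23} \approx 3.4783$)
$-49292 + I 47 = -49292 + \frac{80}{23} \cdot 47 = -49292 + \frac{3760}{23} = - \frac{1129956}{23}$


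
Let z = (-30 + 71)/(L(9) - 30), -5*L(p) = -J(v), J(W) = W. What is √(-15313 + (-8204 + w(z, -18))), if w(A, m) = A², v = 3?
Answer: 2*I*√127034207/147 ≈ 153.35*I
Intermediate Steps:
L(p) = ⅗ (L(p) = -(-1)*3/5 = -⅕*(-3) = ⅗)
z = -205/147 (z = (-30 + 71)/(⅗ - 30) = 41/(-147/5) = 41*(-5/147) = -205/147 ≈ -1.3946)
√(-15313 + (-8204 + w(z, -18))) = √(-15313 + (-8204 + (-205/147)²)) = √(-15313 + (-8204 + 42025/21609)) = √(-15313 - 177238211/21609) = √(-508136828/21609) = 2*I*√127034207/147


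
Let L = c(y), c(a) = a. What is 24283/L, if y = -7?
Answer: -3469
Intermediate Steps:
L = -7
24283/L = 24283/(-7) = 24283*(-⅐) = -3469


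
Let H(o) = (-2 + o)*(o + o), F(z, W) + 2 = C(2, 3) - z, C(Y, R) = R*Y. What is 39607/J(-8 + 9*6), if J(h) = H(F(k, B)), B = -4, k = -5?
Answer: 39607/126 ≈ 314.34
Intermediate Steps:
F(z, W) = 4 - z (F(z, W) = -2 + (3*2 - z) = -2 + (6 - z) = 4 - z)
H(o) = 2*o*(-2 + o) (H(o) = (-2 + o)*(2*o) = 2*o*(-2 + o))
J(h) = 126 (J(h) = 2*(4 - 1*(-5))*(-2 + (4 - 1*(-5))) = 2*(4 + 5)*(-2 + (4 + 5)) = 2*9*(-2 + 9) = 2*9*7 = 126)
39607/J(-8 + 9*6) = 39607/126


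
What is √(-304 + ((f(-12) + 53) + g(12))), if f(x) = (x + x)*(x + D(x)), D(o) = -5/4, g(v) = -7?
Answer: 2*√15 ≈ 7.7460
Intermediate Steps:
D(o) = -5/4 (D(o) = -5*¼ = -5/4)
f(x) = 2*x*(-5/4 + x) (f(x) = (x + x)*(x - 5/4) = (2*x)*(-5/4 + x) = 2*x*(-5/4 + x))
√(-304 + ((f(-12) + 53) + g(12))) = √(-304 + (((½)*(-12)*(-5 + 4*(-12)) + 53) - 7)) = √(-304 + (((½)*(-12)*(-5 - 48) + 53) - 7)) = √(-304 + (((½)*(-12)*(-53) + 53) - 7)) = √(-304 + ((318 + 53) - 7)) = √(-304 + (371 - 7)) = √(-304 + 364) = √60 = 2*√15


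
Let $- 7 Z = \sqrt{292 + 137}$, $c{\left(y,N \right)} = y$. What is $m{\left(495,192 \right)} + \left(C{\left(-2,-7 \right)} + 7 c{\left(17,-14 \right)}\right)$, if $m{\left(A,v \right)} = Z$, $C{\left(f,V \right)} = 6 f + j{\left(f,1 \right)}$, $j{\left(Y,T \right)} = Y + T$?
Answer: $106 - \frac{\sqrt{429}}{7} \approx 103.04$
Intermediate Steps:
$j{\left(Y,T \right)} = T + Y$
$C{\left(f,V \right)} = 1 + 7 f$ ($C{\left(f,V \right)} = 6 f + \left(1 + f\right) = 1 + 7 f$)
$Z = - \frac{\sqrt{429}}{7}$ ($Z = - \frac{\sqrt{292 + 137}}{7} = - \frac{\sqrt{429}}{7} \approx -2.9589$)
$m{\left(A,v \right)} = - \frac{\sqrt{429}}{7}$
$m{\left(495,192 \right)} + \left(C{\left(-2,-7 \right)} + 7 c{\left(17,-14 \right)}\right) = - \frac{\sqrt{429}}{7} + \left(\left(1 + 7 \left(-2\right)\right) + 7 \cdot 17\right) = - \frac{\sqrt{429}}{7} + \left(\left(1 - 14\right) + 119\right) = - \frac{\sqrt{429}}{7} + \left(-13 + 119\right) = - \frac{\sqrt{429}}{7} + 106 = 106 - \frac{\sqrt{429}}{7}$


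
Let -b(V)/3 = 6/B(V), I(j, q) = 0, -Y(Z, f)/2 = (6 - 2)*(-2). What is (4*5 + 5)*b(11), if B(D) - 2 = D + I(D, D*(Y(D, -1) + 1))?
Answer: -450/13 ≈ -34.615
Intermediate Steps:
Y(Z, f) = 16 (Y(Z, f) = -2*(6 - 2)*(-2) = -8*(-2) = -2*(-8) = 16)
B(D) = 2 + D (B(D) = 2 + (D + 0) = 2 + D)
b(V) = -18/(2 + V)
(4*5 + 5)*b(11) = (4*5 + 5)*(-18/(2 + 11)) = (20 + 5)*(-18/13) = 25*(-18*1/13) = 25*(-18/13) = -450/13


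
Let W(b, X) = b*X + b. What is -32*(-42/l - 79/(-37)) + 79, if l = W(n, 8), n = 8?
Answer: 3257/111 ≈ 29.342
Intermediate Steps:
W(b, X) = b + X*b (W(b, X) = X*b + b = b + X*b)
l = 72 (l = 8*(1 + 8) = 8*9 = 72)
-32*(-42/l - 79/(-37)) + 79 = -32*(-42/72 - 79/(-37)) + 79 = -32*(-42*1/72 - 79*(-1/37)) + 79 = -32*(-7/12 + 79/37) + 79 = -32*689/444 + 79 = -5512/111 + 79 = 3257/111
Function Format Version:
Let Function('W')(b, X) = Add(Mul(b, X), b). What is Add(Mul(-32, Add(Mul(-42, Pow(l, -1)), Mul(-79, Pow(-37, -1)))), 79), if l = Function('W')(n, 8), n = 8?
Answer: Rational(3257, 111) ≈ 29.342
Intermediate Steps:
Function('W')(b, X) = Add(b, Mul(X, b)) (Function('W')(b, X) = Add(Mul(X, b), b) = Add(b, Mul(X, b)))
l = 72 (l = Mul(8, Add(1, 8)) = Mul(8, 9) = 72)
Add(Mul(-32, Add(Mul(-42, Pow(l, -1)), Mul(-79, Pow(-37, -1)))), 79) = Add(Mul(-32, Add(Mul(-42, Pow(72, -1)), Mul(-79, Pow(-37, -1)))), 79) = Add(Mul(-32, Add(Mul(-42, Rational(1, 72)), Mul(-79, Rational(-1, 37)))), 79) = Add(Mul(-32, Add(Rational(-7, 12), Rational(79, 37))), 79) = Add(Mul(-32, Rational(689, 444)), 79) = Add(Rational(-5512, 111), 79) = Rational(3257, 111)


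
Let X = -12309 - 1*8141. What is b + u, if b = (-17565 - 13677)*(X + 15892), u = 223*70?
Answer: 142416646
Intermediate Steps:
X = -20450 (X = -12309 - 8141 = -20450)
u = 15610
b = 142401036 (b = (-17565 - 13677)*(-20450 + 15892) = -31242*(-4558) = 142401036)
b + u = 142401036 + 15610 = 142416646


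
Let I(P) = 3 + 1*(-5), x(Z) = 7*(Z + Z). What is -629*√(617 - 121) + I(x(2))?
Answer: -2 - 2516*√31 ≈ -14011.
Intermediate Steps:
x(Z) = 14*Z (x(Z) = 7*(2*Z) = 14*Z)
I(P) = -2 (I(P) = 3 - 5 = -2)
-629*√(617 - 121) + I(x(2)) = -629*√(617 - 121) - 2 = -2516*√31 - 2 = -2 - 2516*√31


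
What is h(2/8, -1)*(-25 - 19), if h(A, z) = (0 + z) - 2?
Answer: 132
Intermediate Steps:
h(A, z) = -2 + z (h(A, z) = z - 2 = -2 + z)
h(2/8, -1)*(-25 - 19) = (-2 - 1)*(-25 - 19) = -3*(-44) = 132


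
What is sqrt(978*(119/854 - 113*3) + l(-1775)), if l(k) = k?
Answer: 14*I*sqrt(6325334)/61 ≈ 577.22*I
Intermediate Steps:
sqrt(978*(119/854 - 113*3) + l(-1775)) = sqrt(978*(119/854 - 113*3) - 1775) = sqrt(978*(119*(1/854) - 339) - 1775) = sqrt(978*(17/122 - 339) - 1775) = sqrt(978*(-41341/122) - 1775) = sqrt(-20215749/61 - 1775) = sqrt(-20324024/61) = 14*I*sqrt(6325334)/61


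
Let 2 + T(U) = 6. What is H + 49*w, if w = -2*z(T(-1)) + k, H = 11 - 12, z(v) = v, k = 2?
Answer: -295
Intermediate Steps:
T(U) = 4 (T(U) = -2 + 6 = 4)
H = -1
w = -6 (w = -2*4 + 2 = -8 + 2 = -6)
H + 49*w = -1 + 49*(-6) = -1 - 294 = -295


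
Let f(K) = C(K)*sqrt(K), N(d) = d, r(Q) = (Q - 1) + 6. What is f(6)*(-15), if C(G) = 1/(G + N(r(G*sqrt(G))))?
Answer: -108/19 + 33*sqrt(6)/19 ≈ -1.4298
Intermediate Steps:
r(Q) = 5 + Q (r(Q) = (-1 + Q) + 6 = 5 + Q)
C(G) = 1/(5 + G + G**(3/2)) (C(G) = 1/(G + (5 + G*sqrt(G))) = 1/(G + (5 + G**(3/2))) = 1/(5 + G + G**(3/2)))
f(K) = sqrt(K)/(5 + K + K**(3/2))
f(6)*(-15) = (sqrt(6)/(5 + 6 + 6**(3/2)))*(-15) = (sqrt(6)/(5 + 6 + 6*sqrt(6)))*(-15) = (sqrt(6)/(11 + 6*sqrt(6)))*(-15) = -15*sqrt(6)/(11 + 6*sqrt(6))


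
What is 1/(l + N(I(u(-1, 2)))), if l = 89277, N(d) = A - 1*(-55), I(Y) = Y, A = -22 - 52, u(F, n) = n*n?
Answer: 1/89258 ≈ 1.1203e-5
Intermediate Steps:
u(F, n) = n²
A = -74
N(d) = -19 (N(d) = -74 - 1*(-55) = -74 + 55 = -19)
1/(l + N(I(u(-1, 2)))) = 1/(89277 - 19) = 1/89258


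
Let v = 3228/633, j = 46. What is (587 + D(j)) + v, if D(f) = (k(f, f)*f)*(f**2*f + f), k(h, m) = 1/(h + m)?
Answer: 10398734/211 ≈ 49283.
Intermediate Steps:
v = 1076/211 (v = 3228*(1/633) = 1076/211 ≈ 5.0995)
D(f) = f/2 + f**3/2 (D(f) = (f/(f + f))*(f**2*f + f) = (f/((2*f)))*(f**3 + f) = ((1/(2*f))*f)*(f + f**3) = (f + f**3)/2 = f/2 + f**3/2)
(587 + D(j)) + v = (587 + (1/2)*46*(1 + 46**2)) + 1076/211 = (587 + (1/2)*46*(1 + 2116)) + 1076/211 = (587 + (1/2)*46*2117) + 1076/211 = (587 + 48691) + 1076/211 = 49278 + 1076/211 = 10398734/211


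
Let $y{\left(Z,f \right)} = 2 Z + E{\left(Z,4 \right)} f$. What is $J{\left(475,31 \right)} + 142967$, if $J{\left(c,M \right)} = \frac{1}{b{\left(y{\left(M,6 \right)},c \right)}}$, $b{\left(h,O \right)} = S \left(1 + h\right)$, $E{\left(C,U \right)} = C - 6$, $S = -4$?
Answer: $\frac{121807883}{852} \approx 1.4297 \cdot 10^{5}$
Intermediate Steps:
$E{\left(C,U \right)} = -6 + C$ ($E{\left(C,U \right)} = C - 6 = -6 + C$)
$y{\left(Z,f \right)} = 2 Z + f \left(-6 + Z\right)$ ($y{\left(Z,f \right)} = 2 Z + \left(-6 + Z\right) f = 2 Z + f \left(-6 + Z\right)$)
$b{\left(h,O \right)} = -4 - 4 h$ ($b{\left(h,O \right)} = - 4 \left(1 + h\right) = -4 - 4 h$)
$J{\left(c,M \right)} = \frac{1}{140 - 32 M}$ ($J{\left(c,M \right)} = \frac{1}{-4 - 4 \left(2 M + 6 \left(-6 + M\right)\right)} = \frac{1}{-4 - 4 \left(2 M + \left(-36 + 6 M\right)\right)} = \frac{1}{-4 - 4 \left(-36 + 8 M\right)} = \frac{1}{-4 - \left(-144 + 32 M\right)} = \frac{1}{140 - 32 M}$)
$J{\left(475,31 \right)} + 142967 = \frac{1}{4 \left(35 - 248\right)} + 142967 = \frac{1}{4 \left(-213\right)} + 142967 = \frac{1}{4} \left(- \frac{1}{213}\right) + 142967 = - \frac{1}{852} + 142967 = \frac{121807883}{852}$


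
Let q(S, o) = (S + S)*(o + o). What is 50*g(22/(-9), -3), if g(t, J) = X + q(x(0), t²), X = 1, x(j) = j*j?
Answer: 50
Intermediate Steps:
x(j) = j²
q(S, o) = 4*S*o (q(S, o) = (2*S)*(2*o) = 4*S*o)
g(t, J) = 1 (g(t, J) = 1 + 4*0²*t² = 1 + 4*0*t² = 1 + 0 = 1)
50*g(22/(-9), -3) = 50*1 = 50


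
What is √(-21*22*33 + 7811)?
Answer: I*√7435 ≈ 86.226*I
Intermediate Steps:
√(-21*22*33 + 7811) = √(-462*33 + 7811) = √(-15246 + 7811) = √(-7435) = I*√7435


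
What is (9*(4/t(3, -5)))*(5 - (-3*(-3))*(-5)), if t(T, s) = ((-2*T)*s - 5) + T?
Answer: 450/7 ≈ 64.286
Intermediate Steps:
t(T, s) = -5 + T - 2*T*s (t(T, s) = (-2*T*s - 5) + T = (-5 - 2*T*s) + T = -5 + T - 2*T*s)
(9*(4/t(3, -5)))*(5 - (-3*(-3))*(-5)) = (9*(4/(-5 + 3 - 2*3*(-5))))*(5 - (-3*(-3))*(-5)) = (9*(4/(-5 + 3 + 30)))*(5 - 9*(-5)) = (9*(4/28))*(5 - 1*(-45)) = (9*(4*(1/28)))*(5 + 45) = (9*(1/7))*50 = (9/7)*50 = 450/7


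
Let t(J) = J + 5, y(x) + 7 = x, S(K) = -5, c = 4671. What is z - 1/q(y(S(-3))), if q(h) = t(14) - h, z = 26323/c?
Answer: 811342/144801 ≈ 5.6031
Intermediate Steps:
y(x) = -7 + x
z = 26323/4671 ≈ 5.6354
t(J) = 5 + J
q(h) = 19 - h (q(h) = (5 + 14) - h = 19 - h)
z - 1/q(y(S(-3))) = 26323/4671 - 1/(19 - (-7 - 5)) = 26323/4671 - 1/(19 - 1*(-12)) = 26323/4671 - 1/(19 + 12) = 26323/4671 - 1/31 = 811342/144801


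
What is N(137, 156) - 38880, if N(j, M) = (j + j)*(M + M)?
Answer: 46608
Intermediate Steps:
N(j, M) = 4*M*j (N(j, M) = (2*j)*(2*M) = 4*M*j)
N(137, 156) - 38880 = 4*156*137 - 38880 = 85488 - 38880 = 46608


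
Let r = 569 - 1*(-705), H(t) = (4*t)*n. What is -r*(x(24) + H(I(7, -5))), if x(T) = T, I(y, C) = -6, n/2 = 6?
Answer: 336336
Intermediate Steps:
n = 12 (n = 2*6 = 12)
H(t) = 48*t (H(t) = (4*t)*12 = 48*t)
r = 1274 (r = 569 + 705 = 1274)
-r*(x(24) + H(I(7, -5))) = -1274*(24 + 48*(-6)) = -1274*(24 - 288) = -1274*(-264) = -1*(-336336) = 336336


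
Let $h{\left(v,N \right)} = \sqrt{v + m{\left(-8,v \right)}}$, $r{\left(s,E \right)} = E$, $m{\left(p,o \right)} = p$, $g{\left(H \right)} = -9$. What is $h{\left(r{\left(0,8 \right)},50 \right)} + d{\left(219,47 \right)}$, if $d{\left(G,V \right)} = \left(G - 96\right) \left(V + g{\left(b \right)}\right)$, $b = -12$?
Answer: $4674$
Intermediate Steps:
$d{\left(G,V \right)} = \left(-96 + G\right) \left(-9 + V\right)$ ($d{\left(G,V \right)} = \left(G - 96\right) \left(V - 9\right) = \left(-96 + G\right) \left(-9 + V\right)$)
$h{\left(v,N \right)} = \sqrt{-8 + v}$ ($h{\left(v,N \right)} = \sqrt{v - 8} = \sqrt{-8 + v}$)
$h{\left(r{\left(0,8 \right)},50 \right)} + d{\left(219,47 \right)} = \sqrt{-8 + 8} + \left(864 - 4512 - 1971 + 219 \cdot 47\right) = \sqrt{0} + \left(864 - 4512 - 1971 + 10293\right) = 0 + 4674 = 4674$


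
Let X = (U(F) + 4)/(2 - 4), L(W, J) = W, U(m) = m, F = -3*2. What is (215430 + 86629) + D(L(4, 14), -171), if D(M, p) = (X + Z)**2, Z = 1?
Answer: 302063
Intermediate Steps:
F = -6
X = 1 (X = (-6 + 4)/(2 - 4) = -2/(-2) = -2*(-1/2) = 1)
D(M, p) = 4 (D(M, p) = (1 + 1)**2 = 2**2 = 4)
(215430 + 86629) + D(L(4, 14), -171) = (215430 + 86629) + 4 = 302059 + 4 = 302063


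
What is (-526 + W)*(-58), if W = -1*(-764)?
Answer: -13804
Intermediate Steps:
W = 764
(-526 + W)*(-58) = (-526 + 764)*(-58) = 238*(-58) = -13804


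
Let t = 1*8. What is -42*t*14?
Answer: -4704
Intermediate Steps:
t = 8
-42*t*14 = -42*8*14 = -336*14 = -4704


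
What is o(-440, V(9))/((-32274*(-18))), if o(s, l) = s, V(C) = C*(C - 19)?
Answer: -10/13203 ≈ -0.00075740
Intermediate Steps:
V(C) = C*(-19 + C)
o(-440, V(9))/((-32274*(-18))) = -440/((-32274*(-18))) = -440/580932 = -440*1/580932 = -10/13203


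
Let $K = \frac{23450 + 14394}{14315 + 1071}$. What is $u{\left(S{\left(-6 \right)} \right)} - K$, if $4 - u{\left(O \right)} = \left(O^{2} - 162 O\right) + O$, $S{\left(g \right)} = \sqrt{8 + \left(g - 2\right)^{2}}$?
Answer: $- \frac{542046}{7693} + 966 \sqrt{2} \approx 1295.7$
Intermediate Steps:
$S{\left(g \right)} = \sqrt{8 + \left(-2 + g\right)^{2}}$
$K = \frac{18922}{7693}$ ($K = \frac{37844}{15386} = 37844 \cdot \frac{1}{15386} = \frac{18922}{7693} \approx 2.4596$)
$u{\left(O \right)} = 4 - O^{2} + 161 O$ ($u{\left(O \right)} = 4 - \left(\left(O^{2} - 162 O\right) + O\right) = 4 - \left(O^{2} - 161 O\right) = 4 - O^{2} + 161 O$)
$u{\left(S{\left(-6 \right)} \right)} - K = \left(4 - \left(\sqrt{8 + \left(-2 - 6\right)^{2}}\right)^{2} + 161 \sqrt{8 + \left(-2 - 6\right)^{2}}\right) - \frac{18922}{7693} = \left(4 - \left(\sqrt{8 + \left(-8\right)^{2}}\right)^{2} + 161 \sqrt{8 + \left(-8\right)^{2}}\right) - \frac{18922}{7693} = \left(4 - \left(\sqrt{8 + 64}\right)^{2} + 161 \sqrt{8 + 64}\right) - \frac{18922}{7693} = \left(4 - \left(\sqrt{72}\right)^{2} + 161 \sqrt{72}\right) - \frac{18922}{7693} = \left(4 - \left(6 \sqrt{2}\right)^{2} + 161 \cdot 6 \sqrt{2}\right) - \frac{18922}{7693} = \left(4 - 72 + 966 \sqrt{2}\right) - \frac{18922}{7693} = \left(-68 + 966 \sqrt{2}\right) - \frac{18922}{7693} = - \frac{542046}{7693} + 966 \sqrt{2}$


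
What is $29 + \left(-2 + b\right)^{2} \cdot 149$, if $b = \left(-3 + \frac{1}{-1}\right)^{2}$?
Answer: $29233$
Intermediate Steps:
$b = 16$ ($b = \left(-3 - 1\right)^{2} = \left(-4\right)^{2} = 16$)
$29 + \left(-2 + b\right)^{2} \cdot 149 = 29 + \left(-2 + 16\right)^{2} \cdot 149 = 29 + 14^{2} \cdot 149 = 29 + 196 \cdot 149 = 29 + 29204 = 29233$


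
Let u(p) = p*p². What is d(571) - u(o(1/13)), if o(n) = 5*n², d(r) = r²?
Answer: 1573737633044/4826809 ≈ 3.2604e+5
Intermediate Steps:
u(p) = p³
d(571) - u(o(1/13)) = 571² - (5*(1/13)²)³ = 326041 - (5*(1/13)²)³ = 326041 - (5*(1/169))³ = 326041 - (5/169)³ = 326041 - 1*125/4826809 = 326041 - 125/4826809 = 1573737633044/4826809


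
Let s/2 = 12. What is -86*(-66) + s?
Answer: 5700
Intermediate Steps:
s = 24 (s = 2*12 = 24)
-86*(-66) + s = -86*(-66) + 24 = 5676 + 24 = 5700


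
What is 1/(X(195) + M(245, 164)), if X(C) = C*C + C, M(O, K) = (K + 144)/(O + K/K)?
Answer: 123/4701214 ≈ 2.6163e-5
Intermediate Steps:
M(O, K) = (144 + K)/(1 + O) (M(O, K) = (144 + K)/(O + 1) = (144 + K)/(1 + O))
X(C) = C + C**2 (X(C) = C**2 + C = C + C**2)
1/(X(195) + M(245, 164)) = 1/(195*(1 + 195) + (144 + 164)/(1 + 245)) = 1/(195*196 + 308/246) = 1/(38220 + (1/246)*308) = 1/(38220 + 154/123) = 1/(4701214/123) = 123/4701214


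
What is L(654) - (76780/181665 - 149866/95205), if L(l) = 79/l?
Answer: 29072967073/22850913690 ≈ 1.2723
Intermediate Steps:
L(654) - (76780/181665 - 149866/95205) = 79/654 - (76780/181665 - 149866/95205) = 79*(1/654) - (76780*(1/181665) - 149866*1/95205) = 79/654 - (1396/3303 - 149866/95205) = 79/654 - 1*(-120700406/104820705) = 79/654 + 120700406/104820705 = 29072967073/22850913690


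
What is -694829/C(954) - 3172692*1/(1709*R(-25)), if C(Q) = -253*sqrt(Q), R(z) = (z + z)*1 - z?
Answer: 3172692/42725 + 694829*sqrt(106)/80454 ≈ 163.18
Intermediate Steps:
R(z) = z (R(z) = (2*z)*1 - z = 2*z - z = z)
-694829/C(954) - 3172692*1/(1709*R(-25)) = -694829*(-sqrt(106)/80454) - 3172692/((-25*1709)) = -694829*(-sqrt(106)/80454) - 3172692/(-42725) = -694829*(-sqrt(106)/80454) - 3172692*(-1/42725) = -(-694829)*sqrt(106)/80454 + 3172692/42725 = 694829*sqrt(106)/80454 + 3172692/42725 = 3172692/42725 + 694829*sqrt(106)/80454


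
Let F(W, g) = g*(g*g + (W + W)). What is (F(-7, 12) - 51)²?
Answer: 2277081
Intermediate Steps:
F(W, g) = g*(g² + 2*W)
(F(-7, 12) - 51)² = (12*(12² + 2*(-7)) - 51)² = (12*(144 - 14) - 51)² = (12*130 - 51)² = (1560 - 51)² = 1509² = 2277081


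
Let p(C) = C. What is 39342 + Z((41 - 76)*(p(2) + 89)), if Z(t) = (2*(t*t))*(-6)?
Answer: -121691358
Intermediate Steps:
Z(t) = -12*t**2 (Z(t) = (2*t**2)*(-6) = -12*t**2)
39342 + Z((41 - 76)*(p(2) + 89)) = 39342 - 12*(2 + 89)**2*(41 - 76)**2 = 39342 - 12*(-35*91)**2 = 39342 - 12*(-3185)**2 = 39342 - 12*10144225 = 39342 - 121730700 = -121691358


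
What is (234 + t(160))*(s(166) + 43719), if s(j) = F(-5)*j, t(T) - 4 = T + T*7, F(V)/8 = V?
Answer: 56285922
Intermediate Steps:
F(V) = 8*V
t(T) = 4 + 8*T (t(T) = 4 + (T + T*7) = 4 + (T + 7*T) = 4 + 8*T)
s(j) = -40*j (s(j) = (8*(-5))*j = -40*j)
(234 + t(160))*(s(166) + 43719) = (234 + (4 + 8*160))*(-40*166 + 43719) = (234 + (4 + 1280))*(-6640 + 43719) = (234 + 1284)*37079 = 1518*37079 = 56285922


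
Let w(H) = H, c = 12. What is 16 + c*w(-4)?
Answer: -32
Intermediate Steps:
16 + c*w(-4) = 16 + 12*(-4) = 16 - 48 = -32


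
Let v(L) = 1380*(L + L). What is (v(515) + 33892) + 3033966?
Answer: 4489258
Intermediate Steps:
v(L) = 2760*L (v(L) = 1380*(2*L) = 2760*L)
(v(515) + 33892) + 3033966 = (2760*515 + 33892) + 3033966 = (1421400 + 33892) + 3033966 = 1455292 + 3033966 = 4489258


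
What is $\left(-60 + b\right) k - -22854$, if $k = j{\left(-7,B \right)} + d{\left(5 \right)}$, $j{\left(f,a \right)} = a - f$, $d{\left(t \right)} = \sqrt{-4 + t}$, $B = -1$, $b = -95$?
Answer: $21769$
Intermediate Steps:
$k = 7$ ($k = \left(-1 - -7\right) + \sqrt{-4 + 5} = \left(-1 + 7\right) + \sqrt{1} = 6 + 1 = 7$)
$\left(-60 + b\right) k - -22854 = \left(-60 - 95\right) 7 - -22854 = \left(-155\right) 7 + 22854 = -1085 + 22854 = 21769$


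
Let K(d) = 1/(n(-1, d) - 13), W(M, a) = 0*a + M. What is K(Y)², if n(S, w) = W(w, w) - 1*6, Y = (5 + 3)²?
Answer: 1/2025 ≈ 0.00049383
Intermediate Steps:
W(M, a) = M (W(M, a) = 0 + M = M)
Y = 64 (Y = 8² = 64)
n(S, w) = -6 + w (n(S, w) = w - 1*6 = w - 6 = -6 + w)
K(d) = 1/(-19 + d) (K(d) = 1/((-6 + d) - 13) = 1/(-19 + d))
K(Y)² = (1/(-19 + 64))² = (1/45)² = 1/2025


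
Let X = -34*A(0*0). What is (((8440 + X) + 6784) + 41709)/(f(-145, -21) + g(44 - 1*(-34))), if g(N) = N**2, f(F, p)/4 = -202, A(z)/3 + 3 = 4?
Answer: 56831/5276 ≈ 10.772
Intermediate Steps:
A(z) = 3 (A(z) = -9 + 3*4 = -9 + 12 = 3)
f(F, p) = -808 (f(F, p) = 4*(-202) = -808)
X = -102 (X = -34*3 = -102)
(((8440 + X) + 6784) + 41709)/(f(-145, -21) + g(44 - 1*(-34))) = (((8440 - 102) + 6784) + 41709)/(-808 + (44 - 1*(-34))**2) = ((8338 + 6784) + 41709)/(-808 + (44 + 34)**2) = (15122 + 41709)/(-808 + 78**2) = 56831/(-808 + 6084) = 56831/5276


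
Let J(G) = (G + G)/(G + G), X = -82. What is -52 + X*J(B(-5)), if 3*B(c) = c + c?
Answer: -134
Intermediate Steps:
B(c) = 2*c/3 (B(c) = (c + c)/3 = (2*c)/3 = 2*c/3)
J(G) = 1 (J(G) = (2*G)/((2*G)) = (2*G)*(1/(2*G)) = 1)
-52 + X*J(B(-5)) = -52 - 82*1 = -52 - 82 = -134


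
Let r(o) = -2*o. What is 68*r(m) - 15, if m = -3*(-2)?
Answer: -831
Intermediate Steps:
m = 6
68*r(m) - 15 = 68*(-2*6) - 15 = 68*(-12) - 15 = -816 - 15 = -831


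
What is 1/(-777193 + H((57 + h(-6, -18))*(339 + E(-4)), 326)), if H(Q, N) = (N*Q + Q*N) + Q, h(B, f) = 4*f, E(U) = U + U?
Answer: -1/4019338 ≈ -2.4880e-7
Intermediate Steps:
E(U) = 2*U
H(Q, N) = Q + 2*N*Q (H(Q, N) = (N*Q + N*Q) + Q = 2*N*Q + Q = Q + 2*N*Q)
1/(-777193 + H((57 + h(-6, -18))*(339 + E(-4)), 326)) = 1/(-777193 + ((57 + 4*(-18))*(339 + 2*(-4)))*(1 + 2*326)) = 1/(-777193 + ((57 - 72)*(339 - 8))*(1 + 652)) = 1/(-777193 - 15*331*653) = 1/(-777193 - 4965*653) = 1/(-777193 - 3242145) = 1/(-4019338) = -1/4019338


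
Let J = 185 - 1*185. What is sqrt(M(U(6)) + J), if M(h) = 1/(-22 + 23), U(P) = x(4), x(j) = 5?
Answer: 1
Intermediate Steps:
U(P) = 5
J = 0 (J = 185 - 185 = 0)
M(h) = 1 (M(h) = 1/1 = 1)
sqrt(M(U(6)) + J) = sqrt(1 + 0) = sqrt(1) = 1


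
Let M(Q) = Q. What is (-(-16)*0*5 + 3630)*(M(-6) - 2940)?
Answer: -10693980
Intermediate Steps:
(-(-16)*0*5 + 3630)*(M(-6) - 2940) = (-(-16)*0*5 + 3630)*(-6 - 2940) = (-16*0*5 + 3630)*(-2946) = (0*5 + 3630)*(-2946) = (0 + 3630)*(-2946) = 3630*(-2946) = -10693980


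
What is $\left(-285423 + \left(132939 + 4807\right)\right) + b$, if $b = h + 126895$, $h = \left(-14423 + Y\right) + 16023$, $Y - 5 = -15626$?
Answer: $-34803$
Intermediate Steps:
$Y = -15621$ ($Y = 5 - 15626 = -15621$)
$h = -14021$ ($h = \left(-14423 - 15621\right) + 16023 = -30044 + 16023 = -14021$)
$b = 112874$ ($b = -14021 + 126895 = 112874$)
$\left(-285423 + \left(132939 + 4807\right)\right) + b = \left(-285423 + \left(132939 + 4807\right)\right) + 112874 = \left(-285423 + 137746\right) + 112874 = -147677 + 112874 = -34803$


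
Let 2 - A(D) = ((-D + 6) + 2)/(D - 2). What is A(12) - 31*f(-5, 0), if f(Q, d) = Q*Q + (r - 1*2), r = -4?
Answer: -2933/5 ≈ -586.60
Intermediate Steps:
A(D) = 2 - (8 - D)/(-2 + D) (A(D) = 2 - ((-D + 6) + 2)/(D - 2) = 2 - ((6 - D) + 2)/(-2 + D) = 2 - (8 - D)/(-2 + D))
f(Q, d) = -6 + Q² (f(Q, d) = Q*Q + (-4 - 1*2) = Q² + (-4 - 2) = Q² - 6 = -6 + Q²)
A(12) - 31*f(-5, 0) = 3*(-4 + 12)/(-2 + 12) - 31*(-6 + (-5)²) = 3*8/10 - 31*(-6 + 25) = 3*(⅒)*8 - 31*19 = 12/5 - 589 = -2933/5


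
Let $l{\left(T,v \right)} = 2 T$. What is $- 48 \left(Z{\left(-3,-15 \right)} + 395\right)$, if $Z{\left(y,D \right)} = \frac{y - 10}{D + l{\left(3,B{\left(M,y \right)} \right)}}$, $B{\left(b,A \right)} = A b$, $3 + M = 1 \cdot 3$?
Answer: $- \frac{57088}{3} \approx -19029.0$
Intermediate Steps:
$M = 0$ ($M = -3 + 1 \cdot 3 = -3 + 3 = 0$)
$Z{\left(y,D \right)} = \frac{-10 + y}{6 + D}$ ($Z{\left(y,D \right)} = \frac{y - 10}{D + 2 \cdot 3} = \frac{-10 + y}{D + 6} = \frac{-10 + y}{6 + D}$)
$- 48 \left(Z{\left(-3,-15 \right)} + 395\right) = - 48 \left(\frac{-10 - 3}{6 - 15} + 395\right) = - 48 \left(\frac{1}{-9} \left(-13\right) + 395\right) = - 48 \left(\left(- \frac{1}{9}\right) \left(-13\right) + 395\right) = - 48 \left(\frac{13}{9} + 395\right) = \left(-48\right) \frac{3568}{9} = - \frac{57088}{3}$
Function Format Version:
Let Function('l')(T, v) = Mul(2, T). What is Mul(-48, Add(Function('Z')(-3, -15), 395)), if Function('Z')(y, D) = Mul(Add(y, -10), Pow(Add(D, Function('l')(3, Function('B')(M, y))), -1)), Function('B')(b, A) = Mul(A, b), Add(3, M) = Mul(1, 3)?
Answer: Rational(-57088, 3) ≈ -19029.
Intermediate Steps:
M = 0 (M = Add(-3, Mul(1, 3)) = Add(-3, 3) = 0)
Function('Z')(y, D) = Mul(Pow(Add(6, D), -1), Add(-10, y)) (Function('Z')(y, D) = Mul(Add(y, -10), Pow(Add(D, Mul(2, 3)), -1)) = Mul(Add(-10, y), Pow(Add(D, 6), -1)) = Mul(Add(-10, y), Pow(Add(6, D), -1)) = Mul(Pow(Add(6, D), -1), Add(-10, y)))
Mul(-48, Add(Function('Z')(-3, -15), 395)) = Mul(-48, Add(Mul(Pow(Add(6, -15), -1), Add(-10, -3)), 395)) = Mul(-48, Add(Mul(Pow(-9, -1), -13), 395)) = Mul(-48, Add(Mul(Rational(-1, 9), -13), 395)) = Mul(-48, Add(Rational(13, 9), 395)) = Mul(-48, Rational(3568, 9)) = Rational(-57088, 3)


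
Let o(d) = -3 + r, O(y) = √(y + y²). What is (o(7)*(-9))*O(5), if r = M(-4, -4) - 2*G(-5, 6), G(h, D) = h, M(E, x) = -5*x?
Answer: -243*√30 ≈ -1331.0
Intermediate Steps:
r = 30 (r = -5*(-4) - 2*(-5) = 20 + 10 = 30)
o(d) = 27 (o(d) = -3 + 30 = 27)
(o(7)*(-9))*O(5) = (27*(-9))*√(5*(1 + 5)) = -243*√30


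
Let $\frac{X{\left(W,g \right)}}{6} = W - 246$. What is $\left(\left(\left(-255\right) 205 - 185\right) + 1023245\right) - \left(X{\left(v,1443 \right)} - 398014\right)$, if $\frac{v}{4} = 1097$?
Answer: $1343947$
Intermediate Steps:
$v = 4388$ ($v = 4 \cdot 1097 = 4388$)
$X{\left(W,g \right)} = -1476 + 6 W$ ($X{\left(W,g \right)} = 6 \left(W - 246\right) = 6 \left(-246 + W\right) = -1476 + 6 W$)
$\left(\left(\left(-255\right) 205 - 185\right) + 1023245\right) - \left(X{\left(v,1443 \right)} - 398014\right) = \left(\left(\left(-255\right) 205 - 185\right) + 1023245\right) - \left(\left(-1476 + 6 \cdot 4388\right) - 398014\right) = \left(\left(-52275 - 185\right) + 1023245\right) - \left(\left(-1476 + 26328\right) - 398014\right) = \left(-52460 + 1023245\right) - \left(24852 - 398014\right) = 970785 - -373162 = 970785 + 373162 = 1343947$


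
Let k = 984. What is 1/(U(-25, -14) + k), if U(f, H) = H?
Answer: 1/970 ≈ 0.0010309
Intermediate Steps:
1/(U(-25, -14) + k) = 1/(-14 + 984) = 1/970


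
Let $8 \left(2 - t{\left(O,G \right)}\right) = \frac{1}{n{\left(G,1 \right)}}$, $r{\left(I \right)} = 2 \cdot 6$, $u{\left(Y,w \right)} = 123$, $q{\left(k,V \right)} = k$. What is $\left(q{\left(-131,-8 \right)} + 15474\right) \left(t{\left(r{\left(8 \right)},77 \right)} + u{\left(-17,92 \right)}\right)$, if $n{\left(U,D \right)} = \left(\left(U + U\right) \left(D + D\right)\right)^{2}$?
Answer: $\frac{1455498336657}{758912} \approx 1.9179 \cdot 10^{6}$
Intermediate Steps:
$r{\left(I \right)} = 12$
$n{\left(U,D \right)} = 16 D^{2} U^{2}$ ($n{\left(U,D \right)} = \left(2 U 2 D\right)^{2} = \left(4 D U\right)^{2} = 16 D^{2} U^{2}$)
$t{\left(O,G \right)} = 2 - \frac{1}{128 G^{2}}$ ($t{\left(O,G \right)} = 2 - \frac{1}{8 \cdot 16 \cdot 1^{2} G^{2}} = 2 - \frac{1}{8 \cdot 16 \cdot 1 G^{2}} = 2 - \frac{1}{8 \cdot 16 G^{2}} = 2 - \frac{\frac{1}{16} \frac{1}{G^{2}}}{8} = 2 - \frac{1}{128 G^{2}}$)
$\left(q{\left(-131,-8 \right)} + 15474\right) \left(t{\left(r{\left(8 \right)},77 \right)} + u{\left(-17,92 \right)}\right) = \left(-131 + 15474\right) \left(\left(2 - \frac{1}{128 \cdot 5929}\right) + 123\right) = 15343 \left(\left(2 - \frac{1}{758912}\right) + 123\right) = 15343 \left(\frac{1517823}{758912} + 123\right) = 15343 \cdot \frac{94863999}{758912} = \frac{1455498336657}{758912}$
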